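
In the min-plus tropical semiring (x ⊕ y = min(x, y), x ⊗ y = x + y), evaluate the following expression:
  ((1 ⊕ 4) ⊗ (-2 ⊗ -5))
((1 ⊕ 4) ⊗ (-2 ⊗ -5)) = -6

Expand innermost to outermost. Recall ⊕ takes the minimum of its arguments and ⊗ takes their sum. Working out the expression ((1 ⊕ 4) ⊗ (-2 ⊗ -5)) gives -6.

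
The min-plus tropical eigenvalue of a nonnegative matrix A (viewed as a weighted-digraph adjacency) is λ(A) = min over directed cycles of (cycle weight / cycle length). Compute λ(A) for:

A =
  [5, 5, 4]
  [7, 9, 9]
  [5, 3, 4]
λ(A) = 4

Enumerate directed cycles and compute their means (weight / length). Sample:
  cycle 0 → 0: weight = 5, length = 1, mean = 5/1 ≈ 5.000
  cycle 1 → 1: weight = 9, length = 1, mean = 9/1 ≈ 9.000
  cycle 2 → 2: weight = 4, length = 1, mean = 4/1 ≈ 4.000
  cycle 0 → 1 → 0: weight = 12, length = 2, mean = 12/2 ≈ 6.000
  cycle 0 → 2 → 0: weight = 9, length = 2, mean = 9/2 ≈ 4.500
  cycle 1 → 0 → 1: weight = 12, length = 2, mean = 12/2 ≈ 6.000
Minimum mean = 4.000, attained e.g. along the cycle 2 → 2 with weight 4 and length 1. So λ(A) = 4/1 = 4.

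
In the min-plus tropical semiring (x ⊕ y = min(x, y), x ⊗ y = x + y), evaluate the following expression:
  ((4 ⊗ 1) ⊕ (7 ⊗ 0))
((4 ⊗ 1) ⊕ (7 ⊗ 0)) = 5

Expand innermost to outermost. Recall ⊕ takes the minimum of its arguments and ⊗ takes their sum. Working out the expression ((4 ⊗ 1) ⊕ (7 ⊗ 0)) gives 5.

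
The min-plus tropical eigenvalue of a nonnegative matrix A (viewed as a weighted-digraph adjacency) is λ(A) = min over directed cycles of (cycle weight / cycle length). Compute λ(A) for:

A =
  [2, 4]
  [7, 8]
λ(A) = 2

Enumerate directed cycles and compute their means (weight / length). Sample:
  cycle 0 → 0: weight = 2, length = 1, mean = 2/1 ≈ 2.000
  cycle 1 → 1: weight = 8, length = 1, mean = 8/1 ≈ 8.000
  cycle 0 → 1 → 0: weight = 11, length = 2, mean = 11/2 ≈ 5.500
  cycle 1 → 0 → 1: weight = 11, length = 2, mean = 11/2 ≈ 5.500
Minimum mean = 2.000, attained e.g. along the cycle 0 → 0 with weight 2 and length 1. So λ(A) = 2/1 = 2.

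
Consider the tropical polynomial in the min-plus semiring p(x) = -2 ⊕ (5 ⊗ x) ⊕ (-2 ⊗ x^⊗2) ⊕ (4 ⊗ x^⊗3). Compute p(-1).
p(-1) = -4

A tropical monomial a ⊗ x^⊗i evaluates to a + i · x. Evaluating each term at x = -1:
  Term 0 contributes -2 + 0 · -1 = -2
  Term 1 contributes 5 + 1 · -1 = 4
  Term 2 contributes -2 + 2 · -1 = -4
  Term 3 contributes 4 + 3 · -1 = 1
p(-1) = ⊕ of these = min[-2, 4, -4, 1] = -4.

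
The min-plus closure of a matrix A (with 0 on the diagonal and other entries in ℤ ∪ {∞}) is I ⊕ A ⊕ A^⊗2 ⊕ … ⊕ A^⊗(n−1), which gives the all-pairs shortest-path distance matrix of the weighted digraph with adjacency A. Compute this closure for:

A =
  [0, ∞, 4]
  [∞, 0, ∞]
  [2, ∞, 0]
Closure =
  [0, ∞, 4]
  [∞, 0, ∞]
  [2, ∞, 0]

This is the Floyd-Warshall all-pairs shortest-path computation. For each intermediate vertex k = 0, 1, …, 2, update dist[i][j] ← min(dist[i][j], dist[i][k] + dist[k][j]). The final matrix gives, for each (i, j), the minimum total weight of any directed path from i to j (possibly empty when i = j).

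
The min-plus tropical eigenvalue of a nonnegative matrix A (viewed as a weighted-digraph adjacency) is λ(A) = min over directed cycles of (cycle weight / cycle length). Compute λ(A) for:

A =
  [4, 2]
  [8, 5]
λ(A) = 4

Enumerate directed cycles and compute their means (weight / length). Sample:
  cycle 0 → 0: weight = 4, length = 1, mean = 4/1 ≈ 4.000
  cycle 1 → 1: weight = 5, length = 1, mean = 5/1 ≈ 5.000
  cycle 0 → 1 → 0: weight = 10, length = 2, mean = 10/2 ≈ 5.000
  cycle 1 → 0 → 1: weight = 10, length = 2, mean = 10/2 ≈ 5.000
Minimum mean = 4.000, attained e.g. along the cycle 0 → 0 with weight 4 and length 1. So λ(A) = 4/1 = 4.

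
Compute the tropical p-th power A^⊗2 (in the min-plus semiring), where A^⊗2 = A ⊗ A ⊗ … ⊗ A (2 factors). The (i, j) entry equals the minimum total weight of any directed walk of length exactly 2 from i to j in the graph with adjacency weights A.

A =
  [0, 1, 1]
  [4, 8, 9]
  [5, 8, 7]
A^⊗2 =
  [0, 1, 1]
  [4, 5, 5]
  [5, 6, 6]

Each entry (A^⊗2)_ij equals the minimum over all length-2 walks i = v_0 → v_1 → … → v_2 = j of Σ_t A[v_t][v_{t+1}]. For example, for (i, j) = (0, 2) we minimise over 3 possible intermediate vertex sequences; the minimum is 1, attained along the walk 0 → 0 → 2.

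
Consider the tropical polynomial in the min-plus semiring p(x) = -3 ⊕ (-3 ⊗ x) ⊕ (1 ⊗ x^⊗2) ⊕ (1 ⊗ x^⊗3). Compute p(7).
p(7) = -3

A tropical monomial a ⊗ x^⊗i evaluates to a + i · x. Evaluating each term at x = 7:
  Term 0 contributes -3 + 0 · 7 = -3
  Term 1 contributes -3 + 1 · 7 = 4
  Term 2 contributes 1 + 2 · 7 = 15
  Term 3 contributes 1 + 3 · 7 = 22
p(7) = ⊕ of these = min[-3, 4, 15, 22] = -3.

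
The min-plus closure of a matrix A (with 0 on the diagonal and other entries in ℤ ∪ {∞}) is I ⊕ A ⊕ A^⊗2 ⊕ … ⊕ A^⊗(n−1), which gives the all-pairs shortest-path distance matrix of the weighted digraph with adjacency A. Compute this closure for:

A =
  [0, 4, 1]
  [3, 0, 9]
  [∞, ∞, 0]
Closure =
  [0, 4, 1]
  [3, 0, 4]
  [∞, ∞, 0]

This is the Floyd-Warshall all-pairs shortest-path computation. For each intermediate vertex k = 0, 1, …, 2, update dist[i][j] ← min(dist[i][j], dist[i][k] + dist[k][j]). The final matrix gives, for each (i, j), the minimum total weight of any directed path from i to j (possibly empty when i = j).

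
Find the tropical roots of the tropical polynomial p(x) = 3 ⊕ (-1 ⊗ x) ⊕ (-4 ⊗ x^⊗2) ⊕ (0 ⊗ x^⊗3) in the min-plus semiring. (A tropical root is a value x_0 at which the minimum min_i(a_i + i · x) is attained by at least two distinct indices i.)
Roots: {-4, 3, 4}

Each tropical root is a break point of the lower envelope of the lines y = a_i + i · x (there are 4 lines, with slopes 0, 1, ..., 3). Only the lines that attain the minimum somewhere contribute to roots; other lines are dominated. Here the surviving (envelope) indices are i = 3, i = 2, i = 1, i = 0.
Intersections between consecutive envelope lines give the roots: for adjacent envelope indices i < j the intersection is x = (a_i − a_j) / (j − i). Reading off the sorted break points: {-4, 3, 4}.
Verification: at each break x_0, at least two indices attain the minimum of min_i(a_i + i · x_0).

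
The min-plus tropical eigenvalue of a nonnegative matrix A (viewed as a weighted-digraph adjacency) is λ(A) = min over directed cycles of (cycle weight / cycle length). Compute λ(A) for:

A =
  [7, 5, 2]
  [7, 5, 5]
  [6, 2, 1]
λ(A) = 1

Enumerate directed cycles and compute their means (weight / length). Sample:
  cycle 0 → 0: weight = 7, length = 1, mean = 7/1 ≈ 7.000
  cycle 1 → 1: weight = 5, length = 1, mean = 5/1 ≈ 5.000
  cycle 2 → 2: weight = 1, length = 1, mean = 1/1 ≈ 1.000
  cycle 0 → 1 → 0: weight = 12, length = 2, mean = 12/2 ≈ 6.000
  cycle 0 → 2 → 0: weight = 8, length = 2, mean = 8/2 ≈ 4.000
  cycle 1 → 0 → 1: weight = 12, length = 2, mean = 12/2 ≈ 6.000
Minimum mean = 1.000, attained e.g. along the cycle 2 → 2 with weight 1 and length 1. So λ(A) = 1/1 = 1.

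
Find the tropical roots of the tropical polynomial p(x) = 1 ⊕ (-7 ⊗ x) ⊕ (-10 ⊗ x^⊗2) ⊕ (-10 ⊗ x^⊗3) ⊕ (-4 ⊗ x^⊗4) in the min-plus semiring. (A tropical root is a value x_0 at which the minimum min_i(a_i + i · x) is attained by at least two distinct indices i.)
Roots: {-6, 0, 3, 8}

Each tropical root is a break point of the lower envelope of the lines y = a_i + i · x (there are 5 lines, with slopes 0, 1, ..., 4). Only the lines that attain the minimum somewhere contribute to roots; other lines are dominated. Here the surviving (envelope) indices are i = 4, i = 3, i = 2, i = 1, i = 0.
Intersections between consecutive envelope lines give the roots: for adjacent envelope indices i < j the intersection is x = (a_i − a_j) / (j − i). Reading off the sorted break points: {-6, 0, 3, 8}.
Verification: at each break x_0, at least two indices attain the minimum of min_i(a_i + i · x_0).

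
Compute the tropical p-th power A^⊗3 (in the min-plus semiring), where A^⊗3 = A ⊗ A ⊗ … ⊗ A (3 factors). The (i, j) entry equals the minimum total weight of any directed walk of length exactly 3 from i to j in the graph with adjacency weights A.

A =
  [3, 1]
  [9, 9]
A^⊗3 =
  [9, 7]
  [15, 13]

Each entry (A^⊗3)_ij equals the minimum over all length-3 walks i = v_0 → v_1 → … → v_3 = j of Σ_t A[v_t][v_{t+1}]. For example, for (i, j) = (0, 1) we minimise over 4 possible intermediate vertex sequences; the minimum is 7, attained along the walk 0 → 0 → 0 → 1.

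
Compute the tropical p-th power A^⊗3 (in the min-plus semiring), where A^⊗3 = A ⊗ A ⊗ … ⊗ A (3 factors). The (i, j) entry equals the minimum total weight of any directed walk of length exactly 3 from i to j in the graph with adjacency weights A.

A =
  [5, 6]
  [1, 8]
A^⊗3 =
  [12, 13]
  [8, 12]

Each entry (A^⊗3)_ij equals the minimum over all length-3 walks i = v_0 → v_1 → … → v_3 = j of Σ_t A[v_t][v_{t+1}]. For example, for (i, j) = (0, 1) we minimise over 4 possible intermediate vertex sequences; the minimum is 13, attained along the walk 0 → 1 → 0 → 1.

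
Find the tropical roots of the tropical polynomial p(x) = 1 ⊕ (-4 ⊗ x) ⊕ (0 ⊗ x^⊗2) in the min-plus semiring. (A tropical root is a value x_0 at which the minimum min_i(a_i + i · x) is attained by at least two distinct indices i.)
Roots: {-4, 5}

Each tropical root is a break point of the lower envelope of the lines y = a_i + i · x (there are 3 lines, with slopes 0, 1, ..., 2). Only the lines that attain the minimum somewhere contribute to roots; other lines are dominated. Here the surviving (envelope) indices are i = 2, i = 1, i = 0.
Intersections between consecutive envelope lines give the roots: for adjacent envelope indices i < j the intersection is x = (a_i − a_j) / (j − i). Reading off the sorted break points: {-4, 5}.
Verification: at each break x_0, at least two indices attain the minimum of min_i(a_i + i · x_0).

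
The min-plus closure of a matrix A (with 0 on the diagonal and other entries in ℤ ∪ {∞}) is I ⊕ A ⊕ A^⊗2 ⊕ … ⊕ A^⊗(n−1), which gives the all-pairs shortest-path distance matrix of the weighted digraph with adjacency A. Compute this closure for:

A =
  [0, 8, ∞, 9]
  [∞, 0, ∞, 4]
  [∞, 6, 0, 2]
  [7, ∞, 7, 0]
Closure =
  [0, 8, 16, 9]
  [11, 0, 11, 4]
  [9, 6, 0, 2]
  [7, 13, 7, 0]

This is the Floyd-Warshall all-pairs shortest-path computation. For each intermediate vertex k = 0, 1, …, 3, update dist[i][j] ← min(dist[i][j], dist[i][k] + dist[k][j]). The final matrix gives, for each (i, j), the minimum total weight of any directed path from i to j (possibly empty when i = j).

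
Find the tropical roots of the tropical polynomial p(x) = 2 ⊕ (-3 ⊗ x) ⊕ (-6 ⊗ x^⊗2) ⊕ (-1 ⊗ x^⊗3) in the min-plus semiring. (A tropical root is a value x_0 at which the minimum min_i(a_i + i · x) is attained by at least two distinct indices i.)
Roots: {-5, 3, 5}

Each tropical root is a break point of the lower envelope of the lines y = a_i + i · x (there are 4 lines, with slopes 0, 1, ..., 3). Only the lines that attain the minimum somewhere contribute to roots; other lines are dominated. Here the surviving (envelope) indices are i = 3, i = 2, i = 1, i = 0.
Intersections between consecutive envelope lines give the roots: for adjacent envelope indices i < j the intersection is x = (a_i − a_j) / (j − i). Reading off the sorted break points: {-5, 3, 5}.
Verification: at each break x_0, at least two indices attain the minimum of min_i(a_i + i · x_0).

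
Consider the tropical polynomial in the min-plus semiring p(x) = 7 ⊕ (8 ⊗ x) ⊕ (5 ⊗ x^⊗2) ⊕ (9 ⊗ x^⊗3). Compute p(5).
p(5) = 7

A tropical monomial a ⊗ x^⊗i evaluates to a + i · x. Evaluating each term at x = 5:
  Term 0 contributes 7 + 0 · 5 = 7
  Term 1 contributes 8 + 1 · 5 = 13
  Term 2 contributes 5 + 2 · 5 = 15
  Term 3 contributes 9 + 3 · 5 = 24
p(5) = ⊕ of these = min[7, 13, 15, 24] = 7.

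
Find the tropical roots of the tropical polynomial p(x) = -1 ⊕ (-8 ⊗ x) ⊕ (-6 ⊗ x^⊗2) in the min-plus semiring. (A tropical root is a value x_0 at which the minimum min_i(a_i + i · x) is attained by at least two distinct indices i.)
Roots: {-2, 7}

Each tropical root is a break point of the lower envelope of the lines y = a_i + i · x (there are 3 lines, with slopes 0, 1, ..., 2). Only the lines that attain the minimum somewhere contribute to roots; other lines are dominated. Here the surviving (envelope) indices are i = 2, i = 1, i = 0.
Intersections between consecutive envelope lines give the roots: for adjacent envelope indices i < j the intersection is x = (a_i − a_j) / (j − i). Reading off the sorted break points: {-2, 7}.
Verification: at each break x_0, at least two indices attain the minimum of min_i(a_i + i · x_0).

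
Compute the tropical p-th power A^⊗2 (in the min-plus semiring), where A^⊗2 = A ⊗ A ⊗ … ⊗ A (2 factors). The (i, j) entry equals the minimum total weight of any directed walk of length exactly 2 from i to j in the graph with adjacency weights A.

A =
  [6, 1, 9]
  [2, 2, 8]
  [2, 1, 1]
A^⊗2 =
  [3, 3, 9]
  [4, 3, 9]
  [3, 2, 2]

Each entry (A^⊗2)_ij equals the minimum over all length-2 walks i = v_0 → v_1 → … → v_2 = j of Σ_t A[v_t][v_{t+1}]. For example, for (i, j) = (0, 2) we minimise over 3 possible intermediate vertex sequences; the minimum is 9, attained along the walk 0 → 1 → 2.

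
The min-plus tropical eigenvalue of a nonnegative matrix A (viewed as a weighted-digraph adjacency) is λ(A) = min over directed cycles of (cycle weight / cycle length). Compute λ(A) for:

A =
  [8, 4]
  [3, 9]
λ(A) = 7/2

Enumerate directed cycles and compute their means (weight / length). Sample:
  cycle 0 → 0: weight = 8, length = 1, mean = 8/1 ≈ 8.000
  cycle 1 → 1: weight = 9, length = 1, mean = 9/1 ≈ 9.000
  cycle 0 → 1 → 0: weight = 7, length = 2, mean = 7/2 ≈ 3.500
  cycle 1 → 0 → 1: weight = 7, length = 2, mean = 7/2 ≈ 3.500
Minimum mean = 3.500, attained e.g. along the cycle 0 → 1 → 0 with weight 7 and length 2. So λ(A) = 7/2 = 7/2.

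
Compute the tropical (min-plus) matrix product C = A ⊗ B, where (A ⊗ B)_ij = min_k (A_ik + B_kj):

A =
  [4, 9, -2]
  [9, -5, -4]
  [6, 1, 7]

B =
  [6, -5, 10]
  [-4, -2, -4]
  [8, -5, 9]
A ⊗ B =
  [5, -7, 5]
  [-9, -9, -9]
  [-3, -1, -3]

Apply the min-plus product entry-by-entry:
  C[0][0] = min over k of (A[0][0] + B[0][0] = 4 + 6 = 10, A[0][1] + B[1][0] = 9 + -4 = 5, A[0][2] + B[2][0] = -2 + 8 = 6) = 5 (attained at k = 1)
  C[0][1] = min over k of (A[0][0] + B[0][1] = 4 + -5 = -1, A[0][1] + B[1][1] = 9 + -2 = 7, A[0][2] + B[2][1] = -2 + -5 = -7) = -7 (attained at k = 2)
  C[0][2] = min over k of (A[0][0] + B[0][2] = 4 + 10 = 14, A[0][1] + B[1][2] = 9 + -4 = 5, A[0][2] + B[2][2] = -2 + 9 = 7) = 5 (attained at k = 1)
  C[1][0] = min over k of (A[1][0] + B[0][0] = 9 + 6 = 15, A[1][1] + B[1][0] = -5 + -4 = -9, A[1][2] + B[2][0] = -4 + 8 = 4) = -9 (attained at k = 1)
  C[1][1] = min over k of (A[1][0] + B[0][1] = 9 + -5 = 4, A[1][1] + B[1][1] = -5 + -2 = -7, A[1][2] + B[2][1] = -4 + -5 = -9) = -9 (attained at k = 2)
  C[1][2] = min over k of (A[1][0] + B[0][2] = 9 + 10 = 19, A[1][1] + B[1][2] = -5 + -4 = -9, A[1][2] + B[2][2] = -4 + 9 = 5) = -9 (attained at k = 1)
  C[2][0] = min over k of (A[2][0] + B[0][0] = 6 + 6 = 12, A[2][1] + B[1][0] = 1 + -4 = -3, A[2][2] + B[2][0] = 7 + 8 = 15) = -3 (attained at k = 1)
  C[2][1] = min over k of (A[2][0] + B[0][1] = 6 + -5 = 1, A[2][1] + B[1][1] = 1 + -2 = -1, A[2][2] + B[2][1] = 7 + -5 = 2) = -1 (attained at k = 1)
  C[2][2] = min over k of (A[2][0] + B[0][2] = 6 + 10 = 16, A[2][1] + B[1][2] = 1 + -4 = -3, A[2][2] + B[2][2] = 7 + 9 = 16) = -3 (attained at k = 1)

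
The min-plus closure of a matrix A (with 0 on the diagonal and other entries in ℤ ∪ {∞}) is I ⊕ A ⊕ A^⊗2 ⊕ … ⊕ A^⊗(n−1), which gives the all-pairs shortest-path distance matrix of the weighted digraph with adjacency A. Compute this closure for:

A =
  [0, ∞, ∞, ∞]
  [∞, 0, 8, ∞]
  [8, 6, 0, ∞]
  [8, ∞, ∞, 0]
Closure =
  [0, ∞, ∞, ∞]
  [16, 0, 8, ∞]
  [8, 6, 0, ∞]
  [8, ∞, ∞, 0]

This is the Floyd-Warshall all-pairs shortest-path computation. For each intermediate vertex k = 0, 1, …, 3, update dist[i][j] ← min(dist[i][j], dist[i][k] + dist[k][j]). The final matrix gives, for each (i, j), the minimum total weight of any directed path from i to j (possibly empty when i = j).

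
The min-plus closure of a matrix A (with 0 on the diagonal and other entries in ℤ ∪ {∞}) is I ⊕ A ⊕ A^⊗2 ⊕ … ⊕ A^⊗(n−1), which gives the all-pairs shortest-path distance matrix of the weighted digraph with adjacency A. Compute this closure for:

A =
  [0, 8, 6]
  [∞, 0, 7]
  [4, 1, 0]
Closure =
  [0, 7, 6]
  [11, 0, 7]
  [4, 1, 0]

This is the Floyd-Warshall all-pairs shortest-path computation. For each intermediate vertex k = 0, 1, …, 2, update dist[i][j] ← min(dist[i][j], dist[i][k] + dist[k][j]). The final matrix gives, for each (i, j), the minimum total weight of any directed path from i to j (possibly empty when i = j).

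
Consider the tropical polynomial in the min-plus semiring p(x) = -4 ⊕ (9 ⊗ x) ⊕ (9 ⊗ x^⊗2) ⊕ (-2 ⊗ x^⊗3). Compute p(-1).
p(-1) = -5

A tropical monomial a ⊗ x^⊗i evaluates to a + i · x. Evaluating each term at x = -1:
  Term 0 contributes -4 + 0 · -1 = -4
  Term 1 contributes 9 + 1 · -1 = 8
  Term 2 contributes 9 + 2 · -1 = 7
  Term 3 contributes -2 + 3 · -1 = -5
p(-1) = ⊕ of these = min[-4, 8, 7, -5] = -5.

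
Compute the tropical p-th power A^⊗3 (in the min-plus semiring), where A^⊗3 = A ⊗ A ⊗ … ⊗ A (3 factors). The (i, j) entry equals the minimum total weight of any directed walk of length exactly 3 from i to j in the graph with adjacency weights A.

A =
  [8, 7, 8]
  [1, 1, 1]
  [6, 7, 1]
A^⊗3 =
  [9, 9, 9]
  [3, 3, 3]
  [8, 9, 3]

Each entry (A^⊗3)_ij equals the minimum over all length-3 walks i = v_0 → v_1 → … → v_3 = j of Σ_t A[v_t][v_{t+1}]. For example, for (i, j) = (0, 2) we minimise over 9 possible intermediate vertex sequences; the minimum is 9, attained along the walk 0 → 1 → 1 → 2.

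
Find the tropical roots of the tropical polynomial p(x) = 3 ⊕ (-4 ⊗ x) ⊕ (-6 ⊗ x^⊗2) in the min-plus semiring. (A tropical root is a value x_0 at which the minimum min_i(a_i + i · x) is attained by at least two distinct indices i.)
Roots: {2, 7}

Each tropical root is a break point of the lower envelope of the lines y = a_i + i · x (there are 3 lines, with slopes 0, 1, ..., 2). Only the lines that attain the minimum somewhere contribute to roots; other lines are dominated. Here the surviving (envelope) indices are i = 2, i = 1, i = 0.
Intersections between consecutive envelope lines give the roots: for adjacent envelope indices i < j the intersection is x = (a_i − a_j) / (j − i). Reading off the sorted break points: {2, 7}.
Verification: at each break x_0, at least two indices attain the minimum of min_i(a_i + i · x_0).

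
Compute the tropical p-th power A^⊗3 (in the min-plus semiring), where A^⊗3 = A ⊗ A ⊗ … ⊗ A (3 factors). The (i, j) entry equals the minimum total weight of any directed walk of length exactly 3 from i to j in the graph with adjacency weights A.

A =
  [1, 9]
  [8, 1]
A^⊗3 =
  [3, 11]
  [10, 3]

Each entry (A^⊗3)_ij equals the minimum over all length-3 walks i = v_0 → v_1 → … → v_3 = j of Σ_t A[v_t][v_{t+1}]. For example, for (i, j) = (0, 1) we minimise over 4 possible intermediate vertex sequences; the minimum is 11, attained along the walk 0 → 0 → 0 → 1.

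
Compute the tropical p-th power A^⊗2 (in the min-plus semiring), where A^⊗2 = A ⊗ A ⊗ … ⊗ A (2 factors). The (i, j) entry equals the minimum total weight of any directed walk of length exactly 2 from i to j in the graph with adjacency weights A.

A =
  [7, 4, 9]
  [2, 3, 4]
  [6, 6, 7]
A^⊗2 =
  [6, 7, 8]
  [5, 6, 7]
  [8, 9, 10]

Each entry (A^⊗2)_ij equals the minimum over all length-2 walks i = v_0 → v_1 → … → v_2 = j of Σ_t A[v_t][v_{t+1}]. For example, for (i, j) = (0, 2) we minimise over 3 possible intermediate vertex sequences; the minimum is 8, attained along the walk 0 → 1 → 2.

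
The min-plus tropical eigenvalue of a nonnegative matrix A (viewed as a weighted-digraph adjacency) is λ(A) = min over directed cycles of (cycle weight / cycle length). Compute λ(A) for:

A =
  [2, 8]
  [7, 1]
λ(A) = 1

Enumerate directed cycles and compute their means (weight / length). Sample:
  cycle 0 → 0: weight = 2, length = 1, mean = 2/1 ≈ 2.000
  cycle 1 → 1: weight = 1, length = 1, mean = 1/1 ≈ 1.000
  cycle 0 → 1 → 0: weight = 15, length = 2, mean = 15/2 ≈ 7.500
  cycle 1 → 0 → 1: weight = 15, length = 2, mean = 15/2 ≈ 7.500
Minimum mean = 1.000, attained e.g. along the cycle 1 → 1 with weight 1 and length 1. So λ(A) = 1/1 = 1.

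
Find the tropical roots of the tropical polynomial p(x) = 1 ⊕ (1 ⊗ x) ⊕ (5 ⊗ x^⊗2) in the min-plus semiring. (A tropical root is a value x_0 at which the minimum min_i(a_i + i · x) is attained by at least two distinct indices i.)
Roots: {-4, 0}

Each tropical root is a break point of the lower envelope of the lines y = a_i + i · x (there are 3 lines, with slopes 0, 1, ..., 2). Only the lines that attain the minimum somewhere contribute to roots; other lines are dominated. Here the surviving (envelope) indices are i = 2, i = 1, i = 0.
Intersections between consecutive envelope lines give the roots: for adjacent envelope indices i < j the intersection is x = (a_i − a_j) / (j − i). Reading off the sorted break points: {-4, 0}.
Verification: at each break x_0, at least two indices attain the minimum of min_i(a_i + i · x_0).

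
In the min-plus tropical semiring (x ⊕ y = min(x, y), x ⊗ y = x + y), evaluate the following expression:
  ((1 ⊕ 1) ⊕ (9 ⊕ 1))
((1 ⊕ 1) ⊕ (9 ⊕ 1)) = 1

Expand innermost to outermost. Recall ⊕ takes the minimum of its arguments and ⊗ takes their sum. Working out the expression ((1 ⊕ 1) ⊕ (9 ⊕ 1)) gives 1.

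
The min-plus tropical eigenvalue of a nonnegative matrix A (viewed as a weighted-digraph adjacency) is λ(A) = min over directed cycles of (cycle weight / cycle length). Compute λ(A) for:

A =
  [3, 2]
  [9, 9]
λ(A) = 3

Enumerate directed cycles and compute their means (weight / length). Sample:
  cycle 0 → 0: weight = 3, length = 1, mean = 3/1 ≈ 3.000
  cycle 1 → 1: weight = 9, length = 1, mean = 9/1 ≈ 9.000
  cycle 0 → 1 → 0: weight = 11, length = 2, mean = 11/2 ≈ 5.500
  cycle 1 → 0 → 1: weight = 11, length = 2, mean = 11/2 ≈ 5.500
Minimum mean = 3.000, attained e.g. along the cycle 0 → 0 with weight 3 and length 1. So λ(A) = 3/1 = 3.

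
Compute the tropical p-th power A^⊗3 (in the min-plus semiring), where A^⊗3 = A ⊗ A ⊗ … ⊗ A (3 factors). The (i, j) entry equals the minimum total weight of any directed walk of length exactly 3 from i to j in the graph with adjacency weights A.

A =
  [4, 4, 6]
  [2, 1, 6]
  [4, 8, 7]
A^⊗3 =
  [7, 6, 11]
  [4, 3, 8]
  [10, 9, 14]

Each entry (A^⊗3)_ij equals the minimum over all length-3 walks i = v_0 → v_1 → … → v_3 = j of Σ_t A[v_t][v_{t+1}]. For example, for (i, j) = (0, 2) we minimise over 9 possible intermediate vertex sequences; the minimum is 11, attained along the walk 0 → 1 → 1 → 2.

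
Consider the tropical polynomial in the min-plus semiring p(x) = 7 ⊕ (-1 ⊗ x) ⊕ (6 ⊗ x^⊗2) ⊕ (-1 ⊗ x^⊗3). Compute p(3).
p(3) = 2

A tropical monomial a ⊗ x^⊗i evaluates to a + i · x. Evaluating each term at x = 3:
  Term 0 contributes 7 + 0 · 3 = 7
  Term 1 contributes -1 + 1 · 3 = 2
  Term 2 contributes 6 + 2 · 3 = 12
  Term 3 contributes -1 + 3 · 3 = 8
p(3) = ⊕ of these = min[7, 2, 12, 8] = 2.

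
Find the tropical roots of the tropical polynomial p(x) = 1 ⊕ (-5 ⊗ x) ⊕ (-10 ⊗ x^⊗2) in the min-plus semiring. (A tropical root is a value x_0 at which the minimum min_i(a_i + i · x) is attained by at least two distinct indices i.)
Roots: {5, 6}

Each tropical root is a break point of the lower envelope of the lines y = a_i + i · x (there are 3 lines, with slopes 0, 1, ..., 2). Only the lines that attain the minimum somewhere contribute to roots; other lines are dominated. Here the surviving (envelope) indices are i = 2, i = 1, i = 0.
Intersections between consecutive envelope lines give the roots: for adjacent envelope indices i < j the intersection is x = (a_i − a_j) / (j − i). Reading off the sorted break points: {5, 6}.
Verification: at each break x_0, at least two indices attain the minimum of min_i(a_i + i · x_0).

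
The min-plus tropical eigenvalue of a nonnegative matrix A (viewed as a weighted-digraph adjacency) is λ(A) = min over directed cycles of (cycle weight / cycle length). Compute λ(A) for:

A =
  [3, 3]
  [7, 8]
λ(A) = 3

Enumerate directed cycles and compute their means (weight / length). Sample:
  cycle 0 → 0: weight = 3, length = 1, mean = 3/1 ≈ 3.000
  cycle 1 → 1: weight = 8, length = 1, mean = 8/1 ≈ 8.000
  cycle 0 → 1 → 0: weight = 10, length = 2, mean = 10/2 ≈ 5.000
  cycle 1 → 0 → 1: weight = 10, length = 2, mean = 10/2 ≈ 5.000
Minimum mean = 3.000, attained e.g. along the cycle 0 → 0 with weight 3 and length 1. So λ(A) = 3/1 = 3.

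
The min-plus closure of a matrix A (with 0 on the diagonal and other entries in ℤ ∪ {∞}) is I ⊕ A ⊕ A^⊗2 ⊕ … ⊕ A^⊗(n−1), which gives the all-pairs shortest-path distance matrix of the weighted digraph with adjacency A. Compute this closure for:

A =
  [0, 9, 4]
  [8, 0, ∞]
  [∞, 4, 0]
Closure =
  [0, 8, 4]
  [8, 0, 12]
  [12, 4, 0]

This is the Floyd-Warshall all-pairs shortest-path computation. For each intermediate vertex k = 0, 1, …, 2, update dist[i][j] ← min(dist[i][j], dist[i][k] + dist[k][j]). The final matrix gives, for each (i, j), the minimum total weight of any directed path from i to j (possibly empty when i = j).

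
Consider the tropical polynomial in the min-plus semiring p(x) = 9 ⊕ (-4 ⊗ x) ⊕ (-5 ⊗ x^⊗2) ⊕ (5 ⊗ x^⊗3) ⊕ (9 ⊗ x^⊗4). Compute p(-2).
p(-2) = -9

A tropical monomial a ⊗ x^⊗i evaluates to a + i · x. Evaluating each term at x = -2:
  Term 0 contributes 9 + 0 · -2 = 9
  Term 1 contributes -4 + 1 · -2 = -6
  Term 2 contributes -5 + 2 · -2 = -9
  Term 3 contributes 5 + 3 · -2 = -1
  Term 4 contributes 9 + 4 · -2 = 1
p(-2) = ⊕ of these = min[9, -6, -9, -1, 1] = -9.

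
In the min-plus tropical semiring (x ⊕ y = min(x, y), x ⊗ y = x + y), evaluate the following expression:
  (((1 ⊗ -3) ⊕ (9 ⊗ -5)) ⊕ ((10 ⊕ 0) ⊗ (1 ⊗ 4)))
(((1 ⊗ -3) ⊕ (9 ⊗ -5)) ⊕ ((10 ⊕ 0) ⊗ (1 ⊗ 4))) = -2

Expand innermost to outermost. Recall ⊕ takes the minimum of its arguments and ⊗ takes their sum. Working out the expression (((1 ⊗ -3) ⊕ (9 ⊗ -5)) ⊕ ((10 ⊕ 0) ⊗ (1 ⊗ 4))) gives -2.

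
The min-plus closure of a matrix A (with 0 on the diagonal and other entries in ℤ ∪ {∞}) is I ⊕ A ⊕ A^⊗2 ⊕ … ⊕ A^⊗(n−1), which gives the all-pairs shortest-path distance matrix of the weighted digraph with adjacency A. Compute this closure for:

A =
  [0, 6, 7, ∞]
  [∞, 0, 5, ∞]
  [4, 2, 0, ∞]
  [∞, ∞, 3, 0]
Closure =
  [0, 6, 7, ∞]
  [9, 0, 5, ∞]
  [4, 2, 0, ∞]
  [7, 5, 3, 0]

This is the Floyd-Warshall all-pairs shortest-path computation. For each intermediate vertex k = 0, 1, …, 3, update dist[i][j] ← min(dist[i][j], dist[i][k] + dist[k][j]). The final matrix gives, for each (i, j), the minimum total weight of any directed path from i to j (possibly empty when i = j).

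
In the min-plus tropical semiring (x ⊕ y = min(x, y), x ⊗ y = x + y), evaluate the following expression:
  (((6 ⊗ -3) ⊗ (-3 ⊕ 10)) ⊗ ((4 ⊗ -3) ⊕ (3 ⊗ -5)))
(((6 ⊗ -3) ⊗ (-3 ⊕ 10)) ⊗ ((4 ⊗ -3) ⊕ (3 ⊗ -5))) = -2

Expand innermost to outermost. Recall ⊕ takes the minimum of its arguments and ⊗ takes their sum. Working out the expression (((6 ⊗ -3) ⊗ (-3 ⊕ 10)) ⊗ ((4 ⊗ -3) ⊕ (3 ⊗ -5))) gives -2.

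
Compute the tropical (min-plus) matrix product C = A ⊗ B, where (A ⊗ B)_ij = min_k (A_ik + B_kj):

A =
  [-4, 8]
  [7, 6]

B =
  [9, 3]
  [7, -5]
A ⊗ B =
  [5, -1]
  [13, 1]

Apply the min-plus product entry-by-entry:
  C[0][0] = min over k of (A[0][0] + B[0][0] = -4 + 9 = 5, A[0][1] + B[1][0] = 8 + 7 = 15) = 5 (attained at k = 0)
  C[0][1] = min over k of (A[0][0] + B[0][1] = -4 + 3 = -1, A[0][1] + B[1][1] = 8 + -5 = 3) = -1 (attained at k = 0)
  C[1][0] = min over k of (A[1][0] + B[0][0] = 7 + 9 = 16, A[1][1] + B[1][0] = 6 + 7 = 13) = 13 (attained at k = 1)
  C[1][1] = min over k of (A[1][0] + B[0][1] = 7 + 3 = 10, A[1][1] + B[1][1] = 6 + -5 = 1) = 1 (attained at k = 1)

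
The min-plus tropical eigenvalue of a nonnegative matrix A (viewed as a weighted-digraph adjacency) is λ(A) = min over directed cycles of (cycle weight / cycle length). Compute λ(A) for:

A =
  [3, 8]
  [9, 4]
λ(A) = 3

Enumerate directed cycles and compute their means (weight / length). Sample:
  cycle 0 → 0: weight = 3, length = 1, mean = 3/1 ≈ 3.000
  cycle 1 → 1: weight = 4, length = 1, mean = 4/1 ≈ 4.000
  cycle 0 → 1 → 0: weight = 17, length = 2, mean = 17/2 ≈ 8.500
  cycle 1 → 0 → 1: weight = 17, length = 2, mean = 17/2 ≈ 8.500
Minimum mean = 3.000, attained e.g. along the cycle 0 → 0 with weight 3 and length 1. So λ(A) = 3/1 = 3.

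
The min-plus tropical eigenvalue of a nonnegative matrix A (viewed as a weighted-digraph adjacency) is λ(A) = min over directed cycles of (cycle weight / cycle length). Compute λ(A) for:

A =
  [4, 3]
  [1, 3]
λ(A) = 2

Enumerate directed cycles and compute their means (weight / length). Sample:
  cycle 0 → 0: weight = 4, length = 1, mean = 4/1 ≈ 4.000
  cycle 1 → 1: weight = 3, length = 1, mean = 3/1 ≈ 3.000
  cycle 0 → 1 → 0: weight = 4, length = 2, mean = 4/2 ≈ 2.000
  cycle 1 → 0 → 1: weight = 4, length = 2, mean = 4/2 ≈ 2.000
Minimum mean = 2.000, attained e.g. along the cycle 0 → 1 → 0 with weight 4 and length 2. So λ(A) = 4/2 = 2.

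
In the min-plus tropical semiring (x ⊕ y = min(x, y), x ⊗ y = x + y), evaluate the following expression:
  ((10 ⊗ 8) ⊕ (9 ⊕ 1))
((10 ⊗ 8) ⊕ (9 ⊕ 1)) = 1

Expand innermost to outermost. Recall ⊕ takes the minimum of its arguments and ⊗ takes their sum. Working out the expression ((10 ⊗ 8) ⊕ (9 ⊕ 1)) gives 1.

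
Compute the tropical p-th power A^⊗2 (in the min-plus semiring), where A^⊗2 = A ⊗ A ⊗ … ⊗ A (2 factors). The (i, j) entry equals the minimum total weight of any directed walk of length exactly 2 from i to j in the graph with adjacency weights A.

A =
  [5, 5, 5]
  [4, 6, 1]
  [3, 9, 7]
A^⊗2 =
  [8, 10, 6]
  [4, 9, 7]
  [8, 8, 8]

Each entry (A^⊗2)_ij equals the minimum over all length-2 walks i = v_0 → v_1 → … → v_2 = j of Σ_t A[v_t][v_{t+1}]. For example, for (i, j) = (0, 2) we minimise over 3 possible intermediate vertex sequences; the minimum is 6, attained along the walk 0 → 1 → 2.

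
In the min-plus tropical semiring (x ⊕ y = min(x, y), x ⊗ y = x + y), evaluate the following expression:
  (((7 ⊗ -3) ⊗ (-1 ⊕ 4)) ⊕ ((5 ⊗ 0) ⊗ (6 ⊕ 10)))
(((7 ⊗ -3) ⊗ (-1 ⊕ 4)) ⊕ ((5 ⊗ 0) ⊗ (6 ⊕ 10))) = 3

Expand innermost to outermost. Recall ⊕ takes the minimum of its arguments and ⊗ takes their sum. Working out the expression (((7 ⊗ -3) ⊗ (-1 ⊕ 4)) ⊕ ((5 ⊗ 0) ⊗ (6 ⊕ 10))) gives 3.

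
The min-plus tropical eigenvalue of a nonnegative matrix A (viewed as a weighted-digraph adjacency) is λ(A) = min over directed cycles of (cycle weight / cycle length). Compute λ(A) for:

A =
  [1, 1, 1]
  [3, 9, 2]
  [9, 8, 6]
λ(A) = 1

Enumerate directed cycles and compute their means (weight / length). Sample:
  cycle 0 → 0: weight = 1, length = 1, mean = 1/1 ≈ 1.000
  cycle 1 → 1: weight = 9, length = 1, mean = 9/1 ≈ 9.000
  cycle 2 → 2: weight = 6, length = 1, mean = 6/1 ≈ 6.000
  cycle 0 → 1 → 0: weight = 4, length = 2, mean = 4/2 ≈ 2.000
  cycle 0 → 2 → 0: weight = 10, length = 2, mean = 10/2 ≈ 5.000
  cycle 1 → 0 → 1: weight = 4, length = 2, mean = 4/2 ≈ 2.000
Minimum mean = 1.000, attained e.g. along the cycle 0 → 0 with weight 1 and length 1. So λ(A) = 1/1 = 1.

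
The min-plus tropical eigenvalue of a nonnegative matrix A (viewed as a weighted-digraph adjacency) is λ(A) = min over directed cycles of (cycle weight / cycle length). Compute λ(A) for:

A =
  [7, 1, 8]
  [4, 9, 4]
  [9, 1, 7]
λ(A) = 5/2

Enumerate directed cycles and compute their means (weight / length). Sample:
  cycle 0 → 0: weight = 7, length = 1, mean = 7/1 ≈ 7.000
  cycle 1 → 1: weight = 9, length = 1, mean = 9/1 ≈ 9.000
  cycle 2 → 2: weight = 7, length = 1, mean = 7/1 ≈ 7.000
  cycle 0 → 1 → 0: weight = 5, length = 2, mean = 5/2 ≈ 2.500
  cycle 0 → 2 → 0: weight = 17, length = 2, mean = 17/2 ≈ 8.500
  cycle 1 → 0 → 1: weight = 5, length = 2, mean = 5/2 ≈ 2.500
Minimum mean = 2.500, attained e.g. along the cycle 0 → 1 → 0 with weight 5 and length 2. So λ(A) = 5/2 = 5/2.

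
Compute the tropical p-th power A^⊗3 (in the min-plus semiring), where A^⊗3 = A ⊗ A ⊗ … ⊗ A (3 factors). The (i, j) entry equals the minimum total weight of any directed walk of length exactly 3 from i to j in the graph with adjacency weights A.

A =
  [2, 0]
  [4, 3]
A^⊗3 =
  [6, 4]
  [8, 6]

Each entry (A^⊗3)_ij equals the minimum over all length-3 walks i = v_0 → v_1 → … → v_3 = j of Σ_t A[v_t][v_{t+1}]. For example, for (i, j) = (0, 1) we minimise over 4 possible intermediate vertex sequences; the minimum is 4, attained along the walk 0 → 0 → 0 → 1.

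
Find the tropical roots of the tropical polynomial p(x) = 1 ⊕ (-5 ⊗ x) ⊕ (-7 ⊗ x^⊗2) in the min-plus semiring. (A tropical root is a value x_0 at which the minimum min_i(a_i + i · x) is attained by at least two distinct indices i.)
Roots: {2, 6}

Each tropical root is a break point of the lower envelope of the lines y = a_i + i · x (there are 3 lines, with slopes 0, 1, ..., 2). Only the lines that attain the minimum somewhere contribute to roots; other lines are dominated. Here the surviving (envelope) indices are i = 2, i = 1, i = 0.
Intersections between consecutive envelope lines give the roots: for adjacent envelope indices i < j the intersection is x = (a_i − a_j) / (j − i). Reading off the sorted break points: {2, 6}.
Verification: at each break x_0, at least two indices attain the minimum of min_i(a_i + i · x_0).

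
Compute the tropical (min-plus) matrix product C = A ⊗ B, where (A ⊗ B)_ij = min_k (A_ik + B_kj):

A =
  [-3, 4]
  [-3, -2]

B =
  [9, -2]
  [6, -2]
A ⊗ B =
  [6, -5]
  [4, -5]

Apply the min-plus product entry-by-entry:
  C[0][0] = min over k of (A[0][0] + B[0][0] = -3 + 9 = 6, A[0][1] + B[1][0] = 4 + 6 = 10) = 6 (attained at k = 0)
  C[0][1] = min over k of (A[0][0] + B[0][1] = -3 + -2 = -5, A[0][1] + B[1][1] = 4 + -2 = 2) = -5 (attained at k = 0)
  C[1][0] = min over k of (A[1][0] + B[0][0] = -3 + 9 = 6, A[1][1] + B[1][0] = -2 + 6 = 4) = 4 (attained at k = 1)
  C[1][1] = min over k of (A[1][0] + B[0][1] = -3 + -2 = -5, A[1][1] + B[1][1] = -2 + -2 = -4) = -5 (attained at k = 0)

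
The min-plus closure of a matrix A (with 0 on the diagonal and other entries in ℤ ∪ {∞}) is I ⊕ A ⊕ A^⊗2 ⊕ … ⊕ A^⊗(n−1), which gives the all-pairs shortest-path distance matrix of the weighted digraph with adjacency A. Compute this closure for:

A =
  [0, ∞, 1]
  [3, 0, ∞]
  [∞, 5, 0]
Closure =
  [0, 6, 1]
  [3, 0, 4]
  [8, 5, 0]

This is the Floyd-Warshall all-pairs shortest-path computation. For each intermediate vertex k = 0, 1, …, 2, update dist[i][j] ← min(dist[i][j], dist[i][k] + dist[k][j]). The final matrix gives, for each (i, j), the minimum total weight of any directed path from i to j (possibly empty when i = j).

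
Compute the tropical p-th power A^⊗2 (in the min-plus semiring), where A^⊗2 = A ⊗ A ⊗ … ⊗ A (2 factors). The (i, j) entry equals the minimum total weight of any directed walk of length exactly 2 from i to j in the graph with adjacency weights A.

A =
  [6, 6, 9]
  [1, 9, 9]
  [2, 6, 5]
A^⊗2 =
  [7, 12, 14]
  [7, 7, 10]
  [7, 8, 10]

Each entry (A^⊗2)_ij equals the minimum over all length-2 walks i = v_0 → v_1 → … → v_2 = j of Σ_t A[v_t][v_{t+1}]. For example, for (i, j) = (0, 2) we minimise over 3 possible intermediate vertex sequences; the minimum is 14, attained along the walk 0 → 2 → 2.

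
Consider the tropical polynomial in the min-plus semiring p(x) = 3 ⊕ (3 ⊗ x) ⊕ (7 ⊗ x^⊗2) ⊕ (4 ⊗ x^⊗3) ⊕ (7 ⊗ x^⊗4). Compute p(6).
p(6) = 3

A tropical monomial a ⊗ x^⊗i evaluates to a + i · x. Evaluating each term at x = 6:
  Term 0 contributes 3 + 0 · 6 = 3
  Term 1 contributes 3 + 1 · 6 = 9
  Term 2 contributes 7 + 2 · 6 = 19
  Term 3 contributes 4 + 3 · 6 = 22
  Term 4 contributes 7 + 4 · 6 = 31
p(6) = ⊕ of these = min[3, 9, 19, 22, 31] = 3.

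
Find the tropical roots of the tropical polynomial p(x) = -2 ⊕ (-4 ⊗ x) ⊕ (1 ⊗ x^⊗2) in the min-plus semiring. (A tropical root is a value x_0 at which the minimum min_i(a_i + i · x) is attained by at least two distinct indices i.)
Roots: {-5, 2}

Each tropical root is a break point of the lower envelope of the lines y = a_i + i · x (there are 3 lines, with slopes 0, 1, ..., 2). Only the lines that attain the minimum somewhere contribute to roots; other lines are dominated. Here the surviving (envelope) indices are i = 2, i = 1, i = 0.
Intersections between consecutive envelope lines give the roots: for adjacent envelope indices i < j the intersection is x = (a_i − a_j) / (j − i). Reading off the sorted break points: {-5, 2}.
Verification: at each break x_0, at least two indices attain the minimum of min_i(a_i + i · x_0).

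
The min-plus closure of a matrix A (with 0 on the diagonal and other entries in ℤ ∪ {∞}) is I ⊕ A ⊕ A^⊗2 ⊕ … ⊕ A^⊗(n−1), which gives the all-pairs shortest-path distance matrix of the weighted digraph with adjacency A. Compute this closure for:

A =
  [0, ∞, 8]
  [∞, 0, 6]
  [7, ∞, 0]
Closure =
  [0, ∞, 8]
  [13, 0, 6]
  [7, ∞, 0]

This is the Floyd-Warshall all-pairs shortest-path computation. For each intermediate vertex k = 0, 1, …, 2, update dist[i][j] ← min(dist[i][j], dist[i][k] + dist[k][j]). The final matrix gives, for each (i, j), the minimum total weight of any directed path from i to j (possibly empty when i = j).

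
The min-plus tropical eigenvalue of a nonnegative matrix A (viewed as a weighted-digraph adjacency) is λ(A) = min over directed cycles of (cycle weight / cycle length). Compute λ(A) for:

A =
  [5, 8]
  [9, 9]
λ(A) = 5

Enumerate directed cycles and compute their means (weight / length). Sample:
  cycle 0 → 0: weight = 5, length = 1, mean = 5/1 ≈ 5.000
  cycle 1 → 1: weight = 9, length = 1, mean = 9/1 ≈ 9.000
  cycle 0 → 1 → 0: weight = 17, length = 2, mean = 17/2 ≈ 8.500
  cycle 1 → 0 → 1: weight = 17, length = 2, mean = 17/2 ≈ 8.500
Minimum mean = 5.000, attained e.g. along the cycle 0 → 0 with weight 5 and length 1. So λ(A) = 5/1 = 5.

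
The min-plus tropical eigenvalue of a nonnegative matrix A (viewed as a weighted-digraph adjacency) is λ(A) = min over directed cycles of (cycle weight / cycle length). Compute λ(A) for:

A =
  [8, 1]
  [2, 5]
λ(A) = 3/2

Enumerate directed cycles and compute their means (weight / length). Sample:
  cycle 0 → 0: weight = 8, length = 1, mean = 8/1 ≈ 8.000
  cycle 1 → 1: weight = 5, length = 1, mean = 5/1 ≈ 5.000
  cycle 0 → 1 → 0: weight = 3, length = 2, mean = 3/2 ≈ 1.500
  cycle 1 → 0 → 1: weight = 3, length = 2, mean = 3/2 ≈ 1.500
Minimum mean = 1.500, attained e.g. along the cycle 0 → 1 → 0 with weight 3 and length 2. So λ(A) = 3/2 = 3/2.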